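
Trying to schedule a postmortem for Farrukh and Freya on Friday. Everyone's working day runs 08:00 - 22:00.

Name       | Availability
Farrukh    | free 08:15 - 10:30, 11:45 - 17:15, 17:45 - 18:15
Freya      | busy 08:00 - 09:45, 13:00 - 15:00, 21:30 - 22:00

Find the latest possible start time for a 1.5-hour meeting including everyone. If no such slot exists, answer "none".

15:45

Farrukh free: 08:15-10:30, 11:45-17:15, 17:45-18:15.
Freya free: 09:45-13:00, 15:00-21:30 (invert busy blocks within the working day).
Farrukh ∩ Freya: 09:45-10:30, 11:45-13:00, 15:00-17:15, 17:45-18:15.
The last common window of at least 90 minutes is 15:00-17:15; a 90-minute meeting can start as late as 15:45 and still end by 17:15.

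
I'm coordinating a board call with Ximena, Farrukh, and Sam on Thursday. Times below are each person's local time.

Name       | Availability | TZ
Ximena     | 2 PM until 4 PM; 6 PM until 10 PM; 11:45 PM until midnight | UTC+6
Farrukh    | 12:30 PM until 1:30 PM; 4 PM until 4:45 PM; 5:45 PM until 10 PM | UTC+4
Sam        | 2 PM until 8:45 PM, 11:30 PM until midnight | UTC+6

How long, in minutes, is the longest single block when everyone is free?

Ximena in UTC: 08:00-10:00, 12:00-16:00, 17:45-18:00 (subtract 6h to convert from UTC+6).
Farrukh in UTC: 08:30-09:30, 12:00-12:45, 13:45-18:00 (subtract 4h to convert from UTC+4).
Sam in UTC: 08:00-14:45, 17:30-18:00 (subtract 6h to convert from UTC+6).
Ximena ∩ Farrukh: 08:30-09:30, 12:00-12:45, 13:45-16:00, 17:45-18:00.
Ximena ∩ Farrukh ∩ Sam: 08:30-09:30, 12:00-12:45, 13:45-14:45, 17:45-18:00.
So the common availability across everyone is 08:30-09:30, 12:00-12:45, 13:45-14:45, 17:45-18:00.
The longest is 08:30-09:30 at 60 minutes.

60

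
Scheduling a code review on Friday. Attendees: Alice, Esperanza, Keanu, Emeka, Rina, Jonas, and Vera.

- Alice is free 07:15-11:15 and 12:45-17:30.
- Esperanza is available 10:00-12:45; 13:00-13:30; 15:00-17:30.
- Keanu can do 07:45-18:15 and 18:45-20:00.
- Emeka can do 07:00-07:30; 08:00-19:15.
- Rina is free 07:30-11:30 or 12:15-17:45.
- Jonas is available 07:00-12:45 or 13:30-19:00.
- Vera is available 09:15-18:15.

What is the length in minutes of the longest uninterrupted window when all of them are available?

Alice ∩ Esperanza: 10:00-11:15, 13:00-13:30, 15:00-17:30.
Alice ∩ Esperanza ∩ Keanu: 10:00-11:15, 13:00-13:30, 15:00-17:30.
Alice ∩ Esperanza ∩ Keanu ∩ Emeka: 10:00-11:15, 13:00-13:30, 15:00-17:30.
Alice ∩ Esperanza ∩ Keanu ∩ Emeka ∩ Rina: 10:00-11:15, 13:00-13:30, 15:00-17:30.
Alice ∩ Esperanza ∩ Keanu ∩ Emeka ∩ Rina ∩ Jonas: 10:00-11:15, 15:00-17:30.
Alice ∩ Esperanza ∩ Keanu ∩ Emeka ∩ Rina ∩ Jonas ∩ Vera: 10:00-11:15, 15:00-17:30.
So the common availability across everyone is 10:00-11:15, 15:00-17:30.
The longest is 15:00-17:30 at 150 minutes.

150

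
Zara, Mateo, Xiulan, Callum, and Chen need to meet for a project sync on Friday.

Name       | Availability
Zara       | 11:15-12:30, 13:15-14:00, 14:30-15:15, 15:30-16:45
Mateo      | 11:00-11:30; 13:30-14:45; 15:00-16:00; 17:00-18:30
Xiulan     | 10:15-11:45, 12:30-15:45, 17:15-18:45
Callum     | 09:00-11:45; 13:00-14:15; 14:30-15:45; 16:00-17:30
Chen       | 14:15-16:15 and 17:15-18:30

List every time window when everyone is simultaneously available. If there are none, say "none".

14:30-14:45, 15:00-15:15, 15:30-15:45

Zara ∩ Mateo: 11:15-11:30, 13:30-14:00, 14:30-14:45, 15:00-15:15, 15:30-16:00.
Zara ∩ Mateo ∩ Xiulan: 11:15-11:30, 13:30-14:00, 14:30-14:45, 15:00-15:15, 15:30-15:45.
Zara ∩ Mateo ∩ Xiulan ∩ Callum: 11:15-11:30, 13:30-14:00, 14:30-14:45, 15:00-15:15, 15:30-15:45.
Zara ∩ Mateo ∩ Xiulan ∩ Callum ∩ Chen: 14:30-14:45, 15:00-15:15, 15:30-15:45.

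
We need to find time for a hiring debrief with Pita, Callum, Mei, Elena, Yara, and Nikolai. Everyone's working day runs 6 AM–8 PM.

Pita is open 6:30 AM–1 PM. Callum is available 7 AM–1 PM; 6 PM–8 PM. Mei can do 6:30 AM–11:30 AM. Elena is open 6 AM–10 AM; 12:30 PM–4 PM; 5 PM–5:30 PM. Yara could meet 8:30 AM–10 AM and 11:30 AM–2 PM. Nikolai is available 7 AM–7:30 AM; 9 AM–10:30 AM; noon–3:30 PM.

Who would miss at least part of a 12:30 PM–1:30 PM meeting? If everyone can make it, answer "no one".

Pita: not fully free for 12:30-13:30. Callum: not fully free for 12:30-13:30. Mei: not fully free for 12:30-13:30. Elena: free for 12:30-13:30. Yara: free for 12:30-13:30. Nikolai: free for 12:30-13:30.

Callum, Mei, Pita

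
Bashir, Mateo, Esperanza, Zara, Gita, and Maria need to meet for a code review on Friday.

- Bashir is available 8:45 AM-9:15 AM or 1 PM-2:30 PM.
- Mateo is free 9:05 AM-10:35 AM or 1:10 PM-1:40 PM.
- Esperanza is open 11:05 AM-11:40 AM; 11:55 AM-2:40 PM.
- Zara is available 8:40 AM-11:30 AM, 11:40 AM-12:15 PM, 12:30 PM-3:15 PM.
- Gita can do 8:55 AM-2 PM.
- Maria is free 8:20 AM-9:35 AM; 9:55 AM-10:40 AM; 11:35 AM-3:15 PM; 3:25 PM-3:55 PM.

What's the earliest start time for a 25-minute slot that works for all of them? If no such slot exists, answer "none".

13:10

Bashir ∩ Mateo: 09:05-09:15, 13:10-13:40.
Bashir ∩ Mateo ∩ Esperanza: 13:10-13:40.
Bashir ∩ Mateo ∩ Esperanza ∩ Zara: 13:10-13:40.
Bashir ∩ Mateo ∩ Esperanza ∩ Zara ∩ Gita: 13:10-13:40.
Bashir ∩ Mateo ∩ Esperanza ∩ Zara ∩ Gita ∩ Maria: 13:10-13:40.
The first common window of at least 25 minutes is 13:10-13:40, so the earliest start is 13:10.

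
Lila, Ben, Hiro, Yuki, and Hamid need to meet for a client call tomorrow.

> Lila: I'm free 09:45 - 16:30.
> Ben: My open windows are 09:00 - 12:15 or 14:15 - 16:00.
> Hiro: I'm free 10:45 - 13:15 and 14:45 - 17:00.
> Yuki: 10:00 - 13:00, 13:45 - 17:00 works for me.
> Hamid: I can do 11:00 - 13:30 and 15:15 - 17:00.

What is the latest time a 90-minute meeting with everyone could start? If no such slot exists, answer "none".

Lila ∩ Ben: 09:45-12:15, 14:15-16:00.
Lila ∩ Ben ∩ Hiro: 10:45-12:15, 14:45-16:00.
Lila ∩ Ben ∩ Hiro ∩ Yuki: 10:45-12:15, 14:45-16:00.
Lila ∩ Ben ∩ Hiro ∩ Yuki ∩ Hamid: 11:00-12:15, 15:15-16:00.
So the common availability across everyone is 11:00-12:15, 15:15-16:00.
No common window is at least 90 minutes long.

none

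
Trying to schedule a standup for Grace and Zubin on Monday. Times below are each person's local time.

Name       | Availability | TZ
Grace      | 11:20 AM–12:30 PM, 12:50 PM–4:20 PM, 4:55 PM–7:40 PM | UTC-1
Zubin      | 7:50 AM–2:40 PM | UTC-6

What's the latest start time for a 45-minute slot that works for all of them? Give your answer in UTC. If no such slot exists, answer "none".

19:55

Grace in UTC: 12:20-13:30, 13:50-17:20, 17:55-20:40 (add 1h to convert from UTC-1).
Zubin in UTC: 13:50-20:40 (add 6h to convert from UTC-6).
Grace ∩ Zubin: 13:50-17:20, 17:55-20:40.
So the common availability across everyone is 13:50-17:20, 17:55-20:40.
The last common window of at least 45 minutes is 17:55-20:40; a 45-minute meeting can start as late as 19:55 and still end by 20:40.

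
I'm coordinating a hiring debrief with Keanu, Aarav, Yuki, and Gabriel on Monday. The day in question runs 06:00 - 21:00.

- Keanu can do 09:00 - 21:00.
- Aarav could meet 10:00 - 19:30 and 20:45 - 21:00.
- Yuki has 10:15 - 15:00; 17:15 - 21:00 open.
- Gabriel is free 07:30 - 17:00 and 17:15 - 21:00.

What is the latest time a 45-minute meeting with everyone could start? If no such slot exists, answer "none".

18:45

Keanu ∩ Aarav: 10:00-19:30, 20:45-21:00.
Keanu ∩ Aarav ∩ Yuki: 10:15-15:00, 17:15-19:30, 20:45-21:00.
Keanu ∩ Aarav ∩ Yuki ∩ Gabriel: 10:15-15:00, 17:15-19:30, 20:45-21:00.
The last common window of at least 45 minutes is 17:15-19:30; a 45-minute meeting can start as late as 18:45 and still end by 19:30.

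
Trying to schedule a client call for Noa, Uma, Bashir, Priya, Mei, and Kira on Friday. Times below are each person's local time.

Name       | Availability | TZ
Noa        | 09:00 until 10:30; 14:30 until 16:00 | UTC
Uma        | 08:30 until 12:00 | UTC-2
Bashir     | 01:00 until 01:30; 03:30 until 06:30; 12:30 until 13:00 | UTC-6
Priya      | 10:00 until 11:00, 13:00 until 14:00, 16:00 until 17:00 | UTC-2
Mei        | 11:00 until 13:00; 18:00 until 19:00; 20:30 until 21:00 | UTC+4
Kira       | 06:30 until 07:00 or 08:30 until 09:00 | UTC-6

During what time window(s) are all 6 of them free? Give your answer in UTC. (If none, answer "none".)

none

Noa in UTC: 09:00-10:30, 14:30-16:00.
Uma in UTC: 10:30-14:00 (add 2h to convert from UTC-2).
Bashir in UTC: 07:00-07:30, 09:30-12:30, 18:30-19:00 (add 6h to convert from UTC-6).
Priya in UTC: 12:00-13:00, 15:00-16:00, 18:00-19:00 (add 2h to convert from UTC-2).
Mei in UTC: 07:00-09:00, 14:00-15:00, 16:30-17:00 (subtract 4h to convert from UTC+4).
Kira in UTC: 12:30-13:00, 14:30-15:00 (add 6h to convert from UTC-6).
Noa ∩ Uma: ∅.
Noa ∩ Uma ∩ Bashir: ∅.
Noa ∩ Uma ∩ Bashir ∩ Priya: ∅.
Noa ∩ Uma ∩ Bashir ∩ Priya ∩ Mei: ∅.
Noa ∩ Uma ∩ Bashir ∩ Priya ∩ Mei ∩ Kira: ∅.
There is no time when everyone is free.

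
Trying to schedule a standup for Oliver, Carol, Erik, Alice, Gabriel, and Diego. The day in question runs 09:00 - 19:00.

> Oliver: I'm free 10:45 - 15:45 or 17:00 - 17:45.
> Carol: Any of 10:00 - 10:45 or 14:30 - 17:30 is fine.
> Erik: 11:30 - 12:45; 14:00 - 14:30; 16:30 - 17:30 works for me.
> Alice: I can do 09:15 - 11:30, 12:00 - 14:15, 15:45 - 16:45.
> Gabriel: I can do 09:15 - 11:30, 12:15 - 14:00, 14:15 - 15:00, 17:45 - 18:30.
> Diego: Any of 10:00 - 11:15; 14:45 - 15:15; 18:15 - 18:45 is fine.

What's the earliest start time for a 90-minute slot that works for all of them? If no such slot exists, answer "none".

Oliver ∩ Carol: 14:30-15:45, 17:00-17:30.
Oliver ∩ Carol ∩ Erik: 17:00-17:30.
Oliver ∩ Carol ∩ Erik ∩ Alice: ∅.
Oliver ∩ Carol ∩ Erik ∩ Alice ∩ Gabriel: ∅.
Oliver ∩ Carol ∩ Erik ∩ Alice ∩ Gabriel ∩ Diego: ∅.
There is no time when everyone is free.
No common window is at least 90 minutes long.

none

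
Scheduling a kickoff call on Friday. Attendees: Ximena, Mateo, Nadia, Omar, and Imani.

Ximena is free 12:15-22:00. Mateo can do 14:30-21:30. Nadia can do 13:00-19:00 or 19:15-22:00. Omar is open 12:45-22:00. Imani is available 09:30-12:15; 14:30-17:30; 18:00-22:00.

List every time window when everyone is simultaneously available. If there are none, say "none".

14:30-17:30, 18:00-19:00, 19:15-21:30

Ximena ∩ Mateo: 14:30-21:30.
Ximena ∩ Mateo ∩ Nadia: 14:30-19:00, 19:15-21:30.
Ximena ∩ Mateo ∩ Nadia ∩ Omar: 14:30-19:00, 19:15-21:30.
Ximena ∩ Mateo ∩ Nadia ∩ Omar ∩ Imani: 14:30-17:30, 18:00-19:00, 19:15-21:30.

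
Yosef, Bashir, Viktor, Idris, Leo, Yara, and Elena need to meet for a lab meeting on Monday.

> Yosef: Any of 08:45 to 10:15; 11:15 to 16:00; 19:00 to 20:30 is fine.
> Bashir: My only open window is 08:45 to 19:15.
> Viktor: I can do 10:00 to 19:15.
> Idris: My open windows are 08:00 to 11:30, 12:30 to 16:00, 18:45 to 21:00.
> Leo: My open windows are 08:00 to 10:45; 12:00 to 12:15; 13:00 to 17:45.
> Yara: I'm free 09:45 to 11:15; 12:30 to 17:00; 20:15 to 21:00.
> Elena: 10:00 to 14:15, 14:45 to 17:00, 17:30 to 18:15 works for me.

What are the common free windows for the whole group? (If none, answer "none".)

Yosef ∩ Bashir: 08:45-10:15, 11:15-16:00, 19:00-19:15.
Yosef ∩ Bashir ∩ Viktor: 10:00-10:15, 11:15-16:00, 19:00-19:15.
Yosef ∩ Bashir ∩ Viktor ∩ Idris: 10:00-10:15, 11:15-11:30, 12:30-16:00, 19:00-19:15.
Yosef ∩ Bashir ∩ Viktor ∩ Idris ∩ Leo: 10:00-10:15, 13:00-16:00.
Yosef ∩ Bashir ∩ Viktor ∩ Idris ∩ Leo ∩ Yara: 10:00-10:15, 13:00-16:00.
Yosef ∩ Bashir ∩ Viktor ∩ Idris ∩ Leo ∩ Yara ∩ Elena: 10:00-10:15, 13:00-14:15, 14:45-16:00.
So the common availability across everyone is 10:00-10:15, 13:00-14:15, 14:45-16:00.

10:00-10:15, 13:00-14:15, 14:45-16:00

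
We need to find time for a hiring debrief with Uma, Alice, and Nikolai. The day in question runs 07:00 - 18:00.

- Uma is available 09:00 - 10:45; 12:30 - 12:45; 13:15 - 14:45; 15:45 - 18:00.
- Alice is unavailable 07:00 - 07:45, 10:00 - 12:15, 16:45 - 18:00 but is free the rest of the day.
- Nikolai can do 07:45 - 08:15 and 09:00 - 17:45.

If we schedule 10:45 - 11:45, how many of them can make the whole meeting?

1

Uma free: 09:00-10:45, 12:30-12:45, 13:15-14:45, 15:45-18:00.
Alice free: 07:45-10:00, 12:15-16:45 (invert busy blocks within the working day).
Nikolai free: 07:45-08:15, 09:00-17:45.
Nikolai can make the full 10:45-11:45 slot — that's 1.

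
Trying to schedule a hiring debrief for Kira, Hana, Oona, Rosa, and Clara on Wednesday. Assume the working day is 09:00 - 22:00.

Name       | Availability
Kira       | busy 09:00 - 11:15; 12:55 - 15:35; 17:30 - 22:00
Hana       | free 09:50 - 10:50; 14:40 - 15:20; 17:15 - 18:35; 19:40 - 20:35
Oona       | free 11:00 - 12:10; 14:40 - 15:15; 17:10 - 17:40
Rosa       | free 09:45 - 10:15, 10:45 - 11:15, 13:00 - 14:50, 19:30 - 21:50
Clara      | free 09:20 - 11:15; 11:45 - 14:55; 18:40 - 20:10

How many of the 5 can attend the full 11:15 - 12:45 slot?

Kira free: 11:15-12:55, 15:35-17:30 (invert busy blocks within the working day).
Hana free: 09:50-10:50, 14:40-15:20, 17:15-18:35, 19:40-20:35.
Oona free: 11:00-12:10, 14:40-15:15, 17:10-17:40.
Rosa free: 09:45-10:15, 10:45-11:15, 13:00-14:50, 19:30-21:50.
Clara free: 09:20-11:15, 11:45-14:55, 18:40-20:10.
Kira can make the full 11:15-12:45 slot — that's 1.

1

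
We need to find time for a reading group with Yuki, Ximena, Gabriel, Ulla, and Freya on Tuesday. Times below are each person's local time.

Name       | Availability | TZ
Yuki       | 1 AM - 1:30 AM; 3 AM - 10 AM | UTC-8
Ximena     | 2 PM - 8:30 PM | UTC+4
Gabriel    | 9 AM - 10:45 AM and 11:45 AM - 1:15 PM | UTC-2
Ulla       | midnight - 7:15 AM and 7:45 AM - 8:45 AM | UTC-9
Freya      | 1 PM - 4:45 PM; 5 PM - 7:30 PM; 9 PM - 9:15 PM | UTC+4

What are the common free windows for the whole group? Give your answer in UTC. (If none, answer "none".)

Yuki in UTC: 09:00-09:30, 11:00-18:00 (add 8h to convert from UTC-8).
Ximena in UTC: 10:00-16:30 (subtract 4h to convert from UTC+4).
Gabriel in UTC: 11:00-12:45, 13:45-15:15 (add 2h to convert from UTC-2).
Ulla in UTC: 09:00-16:15, 16:45-17:45 (add 9h to convert from UTC-9).
Freya in UTC: 09:00-12:45, 13:00-15:30, 17:00-17:15 (subtract 4h to convert from UTC+4).
Yuki ∩ Ximena: 11:00-16:30.
Yuki ∩ Ximena ∩ Gabriel: 11:00-12:45, 13:45-15:15.
Yuki ∩ Ximena ∩ Gabriel ∩ Ulla: 11:00-12:45, 13:45-15:15.
Yuki ∩ Ximena ∩ Gabriel ∩ Ulla ∩ Freya: 11:00-12:45, 13:45-15:15.

11:00-12:45, 13:45-15:15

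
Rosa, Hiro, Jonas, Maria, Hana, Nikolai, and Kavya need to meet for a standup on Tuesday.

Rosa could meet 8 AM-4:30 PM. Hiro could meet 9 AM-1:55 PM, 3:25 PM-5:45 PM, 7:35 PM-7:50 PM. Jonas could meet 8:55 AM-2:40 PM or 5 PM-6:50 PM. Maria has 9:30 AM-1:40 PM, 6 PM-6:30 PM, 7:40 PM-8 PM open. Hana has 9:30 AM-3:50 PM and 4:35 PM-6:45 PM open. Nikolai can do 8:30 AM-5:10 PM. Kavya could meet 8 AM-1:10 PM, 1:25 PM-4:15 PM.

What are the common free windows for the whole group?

Rosa ∩ Hiro: 09:00-13:55, 15:25-16:30.
Rosa ∩ Hiro ∩ Jonas: 09:00-13:55.
Rosa ∩ Hiro ∩ Jonas ∩ Maria: 09:30-13:40.
Rosa ∩ Hiro ∩ Jonas ∩ Maria ∩ Hana: 09:30-13:40.
Rosa ∩ Hiro ∩ Jonas ∩ Maria ∩ Hana ∩ Nikolai: 09:30-13:40.
Rosa ∩ Hiro ∩ Jonas ∩ Maria ∩ Hana ∩ Nikolai ∩ Kavya: 09:30-13:10, 13:25-13:40.
Those are the intersection windows.

09:30-13:10, 13:25-13:40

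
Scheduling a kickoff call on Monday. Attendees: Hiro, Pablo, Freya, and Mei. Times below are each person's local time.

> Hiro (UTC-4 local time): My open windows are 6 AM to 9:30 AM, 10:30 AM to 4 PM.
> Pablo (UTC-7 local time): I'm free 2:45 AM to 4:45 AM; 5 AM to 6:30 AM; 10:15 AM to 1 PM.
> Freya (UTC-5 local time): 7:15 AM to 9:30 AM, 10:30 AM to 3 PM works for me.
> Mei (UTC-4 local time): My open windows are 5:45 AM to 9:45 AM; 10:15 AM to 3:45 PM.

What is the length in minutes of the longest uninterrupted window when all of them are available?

150

Hiro in UTC: 10:00-13:30, 14:30-20:00 (add 4h to convert from UTC-4).
Pablo in UTC: 09:45-11:45, 12:00-13:30, 17:15-20:00 (add 7h to convert from UTC-7).
Freya in UTC: 12:15-14:30, 15:30-20:00 (add 5h to convert from UTC-5).
Mei in UTC: 09:45-13:45, 14:15-19:45 (add 4h to convert from UTC-4).
Hiro ∩ Pablo: 10:00-11:45, 12:00-13:30, 17:15-20:00.
Hiro ∩ Pablo ∩ Freya: 12:15-13:30, 17:15-20:00.
Hiro ∩ Pablo ∩ Freya ∩ Mei: 12:15-13:30, 17:15-19:45.
The longest is 17:15-19:45 at 150 minutes.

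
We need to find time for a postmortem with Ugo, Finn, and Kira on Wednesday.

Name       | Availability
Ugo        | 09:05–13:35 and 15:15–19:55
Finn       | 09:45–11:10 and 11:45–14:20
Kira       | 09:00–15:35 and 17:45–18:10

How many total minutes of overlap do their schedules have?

Ugo ∩ Finn: 09:45-11:10, 11:45-13:35.
Ugo ∩ Finn ∩ Kira: 09:45-11:10, 11:45-13:35.
So the common availability across everyone is 09:45-11:10, 11:45-13:35.
Summing the common windows: 85 + 110 = 195 minutes.

195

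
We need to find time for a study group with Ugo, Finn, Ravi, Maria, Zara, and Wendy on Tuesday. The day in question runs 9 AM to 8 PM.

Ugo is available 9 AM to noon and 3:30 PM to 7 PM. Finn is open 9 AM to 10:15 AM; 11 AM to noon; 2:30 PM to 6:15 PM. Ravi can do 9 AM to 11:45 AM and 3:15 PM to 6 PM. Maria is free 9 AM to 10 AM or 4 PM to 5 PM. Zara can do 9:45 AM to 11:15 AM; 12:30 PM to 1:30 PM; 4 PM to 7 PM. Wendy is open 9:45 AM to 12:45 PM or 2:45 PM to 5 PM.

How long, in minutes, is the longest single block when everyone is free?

60

Ugo ∩ Finn: 09:00-10:15, 11:00-12:00, 15:30-18:15.
Ugo ∩ Finn ∩ Ravi: 09:00-10:15, 11:00-11:45, 15:30-18:00.
Ugo ∩ Finn ∩ Ravi ∩ Maria: 09:00-10:00, 16:00-17:00.
Ugo ∩ Finn ∩ Ravi ∩ Maria ∩ Zara: 09:45-10:00, 16:00-17:00.
Ugo ∩ Finn ∩ Ravi ∩ Maria ∩ Zara ∩ Wendy: 09:45-10:00, 16:00-17:00.
The longest is 16:00-17:00 at 60 minutes.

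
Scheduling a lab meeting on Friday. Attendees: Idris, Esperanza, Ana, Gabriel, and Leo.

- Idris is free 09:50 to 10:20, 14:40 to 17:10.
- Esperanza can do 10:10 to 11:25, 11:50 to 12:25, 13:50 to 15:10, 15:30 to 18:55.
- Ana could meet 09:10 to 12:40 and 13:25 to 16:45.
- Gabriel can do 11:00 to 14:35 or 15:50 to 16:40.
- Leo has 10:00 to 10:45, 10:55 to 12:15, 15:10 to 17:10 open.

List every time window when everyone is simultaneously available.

15:50-16:40

Idris ∩ Esperanza: 10:10-10:20, 14:40-15:10, 15:30-17:10.
Idris ∩ Esperanza ∩ Ana: 10:10-10:20, 14:40-15:10, 15:30-16:45.
Idris ∩ Esperanza ∩ Ana ∩ Gabriel: 15:50-16:40.
Idris ∩ Esperanza ∩ Ana ∩ Gabriel ∩ Leo: 15:50-16:40.
So the common availability across everyone is 15:50-16:40.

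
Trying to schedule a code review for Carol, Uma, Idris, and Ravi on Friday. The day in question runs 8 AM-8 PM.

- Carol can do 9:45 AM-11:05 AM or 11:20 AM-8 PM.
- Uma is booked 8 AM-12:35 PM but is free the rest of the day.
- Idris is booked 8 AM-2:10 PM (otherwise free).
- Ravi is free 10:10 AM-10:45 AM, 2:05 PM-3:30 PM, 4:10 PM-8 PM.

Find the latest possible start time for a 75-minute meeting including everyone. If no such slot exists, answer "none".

Carol free: 09:45-11:05, 11:20-20:00.
Uma free: 12:35-20:00 (invert busy blocks within the working day).
Idris free: 14:10-20:00 (invert busy blocks within the working day).
Ravi free: 10:10-10:45, 14:05-15:30, 16:10-20:00.
Carol ∩ Uma: 12:35-20:00.
Carol ∩ Uma ∩ Idris: 14:10-20:00.
Carol ∩ Uma ∩ Idris ∩ Ravi: 14:10-15:30, 16:10-20:00.
Those are the intersection windows.
The last common window of at least 75 minutes is 16:10-20:00; a 75-minute meeting can start as late as 18:45 and still end by 20:00.

18:45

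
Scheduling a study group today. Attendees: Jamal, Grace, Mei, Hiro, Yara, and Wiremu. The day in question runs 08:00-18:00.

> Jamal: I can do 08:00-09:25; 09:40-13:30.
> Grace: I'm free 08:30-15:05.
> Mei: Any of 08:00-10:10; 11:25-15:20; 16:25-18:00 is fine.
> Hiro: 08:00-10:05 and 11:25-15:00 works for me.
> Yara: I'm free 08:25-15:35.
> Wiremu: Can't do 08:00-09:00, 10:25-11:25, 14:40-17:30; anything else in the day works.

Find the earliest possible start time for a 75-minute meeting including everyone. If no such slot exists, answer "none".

Jamal free: 08:00-09:25, 09:40-13:30.
Grace free: 08:30-15:05.
Mei free: 08:00-10:10, 11:25-15:20, 16:25-18:00.
Hiro free: 08:00-10:05, 11:25-15:00.
Yara free: 08:25-15:35.
Wiremu free: 09:00-10:25, 11:25-14:40, 17:30-18:00 (invert busy blocks within the working day).
Jamal ∩ Grace: 08:30-09:25, 09:40-13:30.
Jamal ∩ Grace ∩ Mei: 08:30-09:25, 09:40-10:10, 11:25-13:30.
Jamal ∩ Grace ∩ Mei ∩ Hiro: 08:30-09:25, 09:40-10:05, 11:25-13:30.
Jamal ∩ Grace ∩ Mei ∩ Hiro ∩ Yara: 08:30-09:25, 09:40-10:05, 11:25-13:30.
Jamal ∩ Grace ∩ Mei ∩ Hiro ∩ Yara ∩ Wiremu: 09:00-09:25, 09:40-10:05, 11:25-13:30.
Those are the intersection windows.
The first common window of at least 75 minutes is 11:25-13:30, so the earliest start is 11:25.

11:25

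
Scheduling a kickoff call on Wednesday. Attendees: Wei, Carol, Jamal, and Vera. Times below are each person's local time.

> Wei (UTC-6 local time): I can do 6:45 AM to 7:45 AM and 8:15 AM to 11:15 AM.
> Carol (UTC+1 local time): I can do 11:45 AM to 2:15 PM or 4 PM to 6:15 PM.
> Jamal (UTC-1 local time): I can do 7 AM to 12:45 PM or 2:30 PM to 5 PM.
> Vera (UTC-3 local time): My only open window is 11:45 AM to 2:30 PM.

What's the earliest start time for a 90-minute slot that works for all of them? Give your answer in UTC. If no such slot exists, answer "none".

Wei in UTC: 12:45-13:45, 14:15-17:15 (add 6h to convert from UTC-6).
Carol in UTC: 10:45-13:15, 15:00-17:15 (subtract 1h to convert from UTC+1).
Jamal in UTC: 08:00-13:45, 15:30-18:00 (add 1h to convert from UTC-1).
Vera in UTC: 14:45-17:30 (add 3h to convert from UTC-3).
Wei ∩ Carol: 12:45-13:15, 15:00-17:15.
Wei ∩ Carol ∩ Jamal: 12:45-13:15, 15:30-17:15.
Wei ∩ Carol ∩ Jamal ∩ Vera: 15:30-17:15.
Those are the intersection windows.
The first common window of at least 90 minutes is 15:30-17:15, so the earliest start is 15:30.

15:30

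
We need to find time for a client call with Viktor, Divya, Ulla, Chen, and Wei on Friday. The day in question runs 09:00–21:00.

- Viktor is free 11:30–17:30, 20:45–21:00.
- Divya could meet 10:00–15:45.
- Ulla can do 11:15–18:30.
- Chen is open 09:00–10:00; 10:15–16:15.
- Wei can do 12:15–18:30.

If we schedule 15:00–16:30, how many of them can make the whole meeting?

Viktor, Ulla, and Wei can make the full 15:00-16:30 slot — that's 3.

3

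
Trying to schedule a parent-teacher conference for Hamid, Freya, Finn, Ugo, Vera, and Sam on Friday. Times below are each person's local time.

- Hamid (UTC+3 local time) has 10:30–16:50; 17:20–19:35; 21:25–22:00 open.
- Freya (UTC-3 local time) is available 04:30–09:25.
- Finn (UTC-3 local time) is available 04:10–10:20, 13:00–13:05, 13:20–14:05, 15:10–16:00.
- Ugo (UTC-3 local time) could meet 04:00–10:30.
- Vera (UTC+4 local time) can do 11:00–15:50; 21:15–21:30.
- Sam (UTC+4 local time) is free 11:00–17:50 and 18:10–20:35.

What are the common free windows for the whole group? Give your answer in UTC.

Hamid in UTC: 07:30-13:50, 14:20-16:35, 18:25-19:00 (subtract 3h to convert from UTC+3).
Freya in UTC: 07:30-12:25 (add 3h to convert from UTC-3).
Finn in UTC: 07:10-13:20, 16:00-16:05, 16:20-17:05, 18:10-19:00 (add 3h to convert from UTC-3).
Ugo in UTC: 07:00-13:30 (add 3h to convert from UTC-3).
Vera in UTC: 07:00-11:50, 17:15-17:30 (subtract 4h to convert from UTC+4).
Sam in UTC: 07:00-13:50, 14:10-16:35 (subtract 4h to convert from UTC+4).
Hamid ∩ Freya: 07:30-12:25.
Hamid ∩ Freya ∩ Finn: 07:30-12:25.
Hamid ∩ Freya ∩ Finn ∩ Ugo: 07:30-12:25.
Hamid ∩ Freya ∩ Finn ∩ Ugo ∩ Vera: 07:30-11:50.
Hamid ∩ Freya ∩ Finn ∩ Ugo ∩ Vera ∩ Sam: 07:30-11:50.

07:30-11:50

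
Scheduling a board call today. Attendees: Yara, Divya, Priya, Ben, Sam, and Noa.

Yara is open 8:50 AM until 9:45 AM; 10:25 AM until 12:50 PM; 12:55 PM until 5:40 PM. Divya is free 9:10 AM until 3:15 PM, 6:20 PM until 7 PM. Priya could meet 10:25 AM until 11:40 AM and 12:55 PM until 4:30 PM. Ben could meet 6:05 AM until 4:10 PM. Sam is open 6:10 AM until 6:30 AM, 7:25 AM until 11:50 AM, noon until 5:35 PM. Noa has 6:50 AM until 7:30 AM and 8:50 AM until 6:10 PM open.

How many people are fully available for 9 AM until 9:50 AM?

Ben, Sam, and Noa can make the full 09:00-09:50 slot — that's 3.

3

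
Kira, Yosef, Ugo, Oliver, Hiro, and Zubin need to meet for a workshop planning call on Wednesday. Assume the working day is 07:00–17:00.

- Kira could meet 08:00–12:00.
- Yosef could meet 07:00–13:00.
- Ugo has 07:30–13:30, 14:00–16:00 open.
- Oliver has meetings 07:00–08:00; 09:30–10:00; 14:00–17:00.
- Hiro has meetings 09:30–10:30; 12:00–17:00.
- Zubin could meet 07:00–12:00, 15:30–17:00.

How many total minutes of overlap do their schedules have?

180

Kira free: 08:00-12:00.
Yosef free: 07:00-13:00.
Ugo free: 07:30-13:30, 14:00-16:00.
Oliver free: 08:00-09:30, 10:00-14:00 (invert busy blocks within the working day).
Hiro free: 07:00-09:30, 10:30-12:00 (invert busy blocks within the working day).
Zubin free: 07:00-12:00, 15:30-17:00.
Kira ∩ Yosef: 08:00-12:00.
Kira ∩ Yosef ∩ Ugo: 08:00-12:00.
Kira ∩ Yosef ∩ Ugo ∩ Oliver: 08:00-09:30, 10:00-12:00.
Kira ∩ Yosef ∩ Ugo ∩ Oliver ∩ Hiro: 08:00-09:30, 10:30-12:00.
Kira ∩ Yosef ∩ Ugo ∩ Oliver ∩ Hiro ∩ Zubin: 08:00-09:30, 10:30-12:00.
Summing the common windows: 90 + 90 = 180 minutes.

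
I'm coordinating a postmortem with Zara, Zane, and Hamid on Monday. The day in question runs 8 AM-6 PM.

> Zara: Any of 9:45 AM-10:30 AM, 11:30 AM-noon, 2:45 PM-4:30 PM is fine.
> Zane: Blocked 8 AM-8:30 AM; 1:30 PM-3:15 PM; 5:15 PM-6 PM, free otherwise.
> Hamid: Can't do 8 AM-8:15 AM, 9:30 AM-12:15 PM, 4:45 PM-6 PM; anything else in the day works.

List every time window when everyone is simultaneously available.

Zara free: 09:45-10:30, 11:30-12:00, 14:45-16:30.
Zane free: 08:30-13:30, 15:15-17:15 (invert busy blocks within the working day).
Hamid free: 08:15-09:30, 12:15-16:45 (invert busy blocks within the working day).
Zara ∩ Zane: 09:45-10:30, 11:30-12:00, 15:15-16:30.
Zara ∩ Zane ∩ Hamid: 15:15-16:30.

15:15-16:30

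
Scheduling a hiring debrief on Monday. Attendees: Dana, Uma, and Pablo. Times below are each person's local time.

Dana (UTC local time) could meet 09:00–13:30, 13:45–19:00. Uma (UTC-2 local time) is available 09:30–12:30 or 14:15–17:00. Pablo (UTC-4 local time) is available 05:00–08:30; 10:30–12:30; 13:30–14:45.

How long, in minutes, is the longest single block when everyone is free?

Dana in UTC: 09:00-13:30, 13:45-19:00.
Uma in UTC: 11:30-14:30, 16:15-19:00 (add 2h to convert from UTC-2).
Pablo in UTC: 09:00-12:30, 14:30-16:30, 17:30-18:45 (add 4h to convert from UTC-4).
Dana ∩ Uma: 11:30-13:30, 13:45-14:30, 16:15-19:00.
Dana ∩ Uma ∩ Pablo: 11:30-12:30, 16:15-16:30, 17:30-18:45.
So the common availability across everyone is 11:30-12:30, 16:15-16:30, 17:30-18:45.
The longest is 17:30-18:45 at 75 minutes.

75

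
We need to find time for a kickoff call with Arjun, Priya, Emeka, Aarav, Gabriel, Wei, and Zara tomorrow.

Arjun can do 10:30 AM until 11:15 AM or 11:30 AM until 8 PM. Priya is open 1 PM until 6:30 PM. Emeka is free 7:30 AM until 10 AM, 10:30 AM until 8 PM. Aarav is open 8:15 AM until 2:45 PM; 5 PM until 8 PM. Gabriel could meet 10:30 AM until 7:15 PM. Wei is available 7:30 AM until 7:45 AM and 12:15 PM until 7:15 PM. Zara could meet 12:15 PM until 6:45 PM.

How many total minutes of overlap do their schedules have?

195

Arjun ∩ Priya: 13:00-18:30.
Arjun ∩ Priya ∩ Emeka: 13:00-18:30.
Arjun ∩ Priya ∩ Emeka ∩ Aarav: 13:00-14:45, 17:00-18:30.
Arjun ∩ Priya ∩ Emeka ∩ Aarav ∩ Gabriel: 13:00-14:45, 17:00-18:30.
Arjun ∩ Priya ∩ Emeka ∩ Aarav ∩ Gabriel ∩ Wei: 13:00-14:45, 17:00-18:30.
Arjun ∩ Priya ∩ Emeka ∩ Aarav ∩ Gabriel ∩ Wei ∩ Zara: 13:00-14:45, 17:00-18:30.
Summing the common windows: 105 + 90 = 195 minutes.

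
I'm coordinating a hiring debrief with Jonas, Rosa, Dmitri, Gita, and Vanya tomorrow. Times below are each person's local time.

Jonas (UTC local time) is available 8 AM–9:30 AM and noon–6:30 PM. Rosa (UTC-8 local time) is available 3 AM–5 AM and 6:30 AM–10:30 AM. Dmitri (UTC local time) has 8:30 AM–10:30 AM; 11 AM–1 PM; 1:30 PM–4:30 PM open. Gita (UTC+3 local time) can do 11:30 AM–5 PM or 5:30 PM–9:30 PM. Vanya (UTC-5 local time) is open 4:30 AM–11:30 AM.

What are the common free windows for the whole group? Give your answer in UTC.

Jonas in UTC: 08:00-09:30, 12:00-18:30.
Rosa in UTC: 11:00-13:00, 14:30-18:30 (add 8h to convert from UTC-8).
Dmitri in UTC: 08:30-10:30, 11:00-13:00, 13:30-16:30.
Gita in UTC: 08:30-14:00, 14:30-18:30 (subtract 3h to convert from UTC+3).
Vanya in UTC: 09:30-16:30 (add 5h to convert from UTC-5).
Jonas ∩ Rosa: 12:00-13:00, 14:30-18:30.
Jonas ∩ Rosa ∩ Dmitri: 12:00-13:00, 14:30-16:30.
Jonas ∩ Rosa ∩ Dmitri ∩ Gita: 12:00-13:00, 14:30-16:30.
Jonas ∩ Rosa ∩ Dmitri ∩ Gita ∩ Vanya: 12:00-13:00, 14:30-16:30.

12:00-13:00, 14:30-16:30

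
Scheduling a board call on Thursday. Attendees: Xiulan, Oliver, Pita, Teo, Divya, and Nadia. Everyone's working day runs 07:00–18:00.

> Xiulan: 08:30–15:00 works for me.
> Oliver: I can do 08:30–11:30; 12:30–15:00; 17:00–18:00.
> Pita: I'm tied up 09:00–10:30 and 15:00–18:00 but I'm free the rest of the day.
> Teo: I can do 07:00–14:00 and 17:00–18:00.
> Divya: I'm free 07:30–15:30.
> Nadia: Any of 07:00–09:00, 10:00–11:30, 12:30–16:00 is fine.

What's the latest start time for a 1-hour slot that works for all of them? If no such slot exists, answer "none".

Xiulan free: 08:30-15:00.
Oliver free: 08:30-11:30, 12:30-15:00, 17:00-18:00.
Pita free: 07:00-09:00, 10:30-15:00 (invert busy blocks within the working day).
Teo free: 07:00-14:00, 17:00-18:00.
Divya free: 07:30-15:30.
Nadia free: 07:00-09:00, 10:00-11:30, 12:30-16:00.
Xiulan ∩ Oliver: 08:30-11:30, 12:30-15:00.
Xiulan ∩ Oliver ∩ Pita: 08:30-09:00, 10:30-11:30, 12:30-15:00.
Xiulan ∩ Oliver ∩ Pita ∩ Teo: 08:30-09:00, 10:30-11:30, 12:30-14:00.
Xiulan ∩ Oliver ∩ Pita ∩ Teo ∩ Divya: 08:30-09:00, 10:30-11:30, 12:30-14:00.
Xiulan ∩ Oliver ∩ Pita ∩ Teo ∩ Divya ∩ Nadia: 08:30-09:00, 10:30-11:30, 12:30-14:00.
The last common window of at least 60 minutes is 12:30-14:00; a 60-minute meeting can start as late as 13:00 and still end by 14:00.

13:00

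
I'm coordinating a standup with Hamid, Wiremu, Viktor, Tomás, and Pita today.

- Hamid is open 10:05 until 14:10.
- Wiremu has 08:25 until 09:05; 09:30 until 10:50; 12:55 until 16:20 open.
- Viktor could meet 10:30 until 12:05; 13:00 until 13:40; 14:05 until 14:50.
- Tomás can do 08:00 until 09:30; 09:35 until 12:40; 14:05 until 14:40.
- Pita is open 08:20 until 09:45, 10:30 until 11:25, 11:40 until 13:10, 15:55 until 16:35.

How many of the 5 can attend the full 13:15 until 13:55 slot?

Hamid and Wiremu can make the full 13:15-13:55 slot — that's 2.

2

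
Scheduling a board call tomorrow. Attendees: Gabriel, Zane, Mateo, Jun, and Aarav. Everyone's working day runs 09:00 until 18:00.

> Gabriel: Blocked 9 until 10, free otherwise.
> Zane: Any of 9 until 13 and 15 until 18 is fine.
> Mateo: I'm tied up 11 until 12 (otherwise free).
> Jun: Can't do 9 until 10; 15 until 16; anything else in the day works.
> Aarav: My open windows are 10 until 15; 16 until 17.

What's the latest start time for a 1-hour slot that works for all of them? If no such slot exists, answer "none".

Gabriel free: 10:00-18:00 (invert busy blocks within the working day).
Zane free: 09:00-13:00, 15:00-18:00.
Mateo free: 09:00-11:00, 12:00-18:00 (invert busy blocks within the working day).
Jun free: 10:00-15:00, 16:00-18:00 (invert busy blocks within the working day).
Aarav free: 10:00-15:00, 16:00-17:00.
Gabriel ∩ Zane: 10:00-13:00, 15:00-18:00.
Gabriel ∩ Zane ∩ Mateo: 10:00-11:00, 12:00-13:00, 15:00-18:00.
Gabriel ∩ Zane ∩ Mateo ∩ Jun: 10:00-11:00, 12:00-13:00, 16:00-18:00.
Gabriel ∩ Zane ∩ Mateo ∩ Jun ∩ Aarav: 10:00-11:00, 12:00-13:00, 16:00-17:00.
The last common window of at least 60 minutes is 16:00-17:00; a 60-minute meeting can start as late as 16:00 and still end by 17:00.

16:00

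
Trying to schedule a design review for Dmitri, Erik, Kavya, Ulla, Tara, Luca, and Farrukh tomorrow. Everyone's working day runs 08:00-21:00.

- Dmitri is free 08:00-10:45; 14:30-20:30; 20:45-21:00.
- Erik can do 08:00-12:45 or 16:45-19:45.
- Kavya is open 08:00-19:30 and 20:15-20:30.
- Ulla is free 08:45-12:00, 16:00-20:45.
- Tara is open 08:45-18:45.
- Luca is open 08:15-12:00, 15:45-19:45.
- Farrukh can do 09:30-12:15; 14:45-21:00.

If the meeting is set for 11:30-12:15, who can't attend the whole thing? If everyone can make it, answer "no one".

Dmitri, Luca, Ulla

Dmitri: not fully free for 11:30-12:15. Erik: free for 11:30-12:15. Kavya: free for 11:30-12:15. Ulla: not fully free for 11:30-12:15. Tara: free for 11:30-12:15. Luca: not fully free for 11:30-12:15. Farrukh: free for 11:30-12:15.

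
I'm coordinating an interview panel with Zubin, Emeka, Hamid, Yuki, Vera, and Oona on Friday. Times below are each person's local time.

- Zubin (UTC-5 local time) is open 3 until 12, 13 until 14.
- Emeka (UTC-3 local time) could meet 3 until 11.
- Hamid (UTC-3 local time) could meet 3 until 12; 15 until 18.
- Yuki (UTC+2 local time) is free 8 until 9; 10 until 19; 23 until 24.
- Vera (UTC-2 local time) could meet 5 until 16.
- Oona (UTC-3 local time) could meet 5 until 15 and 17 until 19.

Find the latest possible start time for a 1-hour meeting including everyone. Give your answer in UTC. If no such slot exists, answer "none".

13:00

Zubin in UTC: 08:00-17:00, 18:00-19:00 (add 5h to convert from UTC-5).
Emeka in UTC: 06:00-14:00 (add 3h to convert from UTC-3).
Hamid in UTC: 06:00-15:00, 18:00-21:00 (add 3h to convert from UTC-3).
Yuki in UTC: 06:00-07:00, 08:00-17:00, 21:00-22:00 (subtract 2h to convert from UTC+2).
Vera in UTC: 07:00-18:00 (add 2h to convert from UTC-2).
Oona in UTC: 08:00-18:00, 20:00-22:00 (add 3h to convert from UTC-3).
Zubin ∩ Emeka: 08:00-14:00.
Zubin ∩ Emeka ∩ Hamid: 08:00-14:00.
Zubin ∩ Emeka ∩ Hamid ∩ Yuki: 08:00-14:00.
Zubin ∩ Emeka ∩ Hamid ∩ Yuki ∩ Vera: 08:00-14:00.
Zubin ∩ Emeka ∩ Hamid ∩ Yuki ∩ Vera ∩ Oona: 08:00-14:00.
Those are the intersection windows.
The last common window of at least 60 minutes is 08:00-14:00; a 60-minute meeting can start as late as 13:00 and still end by 14:00.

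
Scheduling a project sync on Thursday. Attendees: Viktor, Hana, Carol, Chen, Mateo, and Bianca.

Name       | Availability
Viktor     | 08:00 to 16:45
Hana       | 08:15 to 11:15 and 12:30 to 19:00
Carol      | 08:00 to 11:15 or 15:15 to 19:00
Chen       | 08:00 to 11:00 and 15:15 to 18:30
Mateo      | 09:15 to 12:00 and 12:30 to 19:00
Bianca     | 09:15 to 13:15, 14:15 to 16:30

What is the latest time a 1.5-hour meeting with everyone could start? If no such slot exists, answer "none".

Viktor ∩ Hana: 08:15-11:15, 12:30-16:45.
Viktor ∩ Hana ∩ Carol: 08:15-11:15, 15:15-16:45.
Viktor ∩ Hana ∩ Carol ∩ Chen: 08:15-11:00, 15:15-16:45.
Viktor ∩ Hana ∩ Carol ∩ Chen ∩ Mateo: 09:15-11:00, 15:15-16:45.
Viktor ∩ Hana ∩ Carol ∩ Chen ∩ Mateo ∩ Bianca: 09:15-11:00, 15:15-16:30.
So the common availability across everyone is 09:15-11:00, 15:15-16:30.
The last common window of at least 90 minutes is 09:15-11:00; a 90-minute meeting can start as late as 09:30 and still end by 11:00.

09:30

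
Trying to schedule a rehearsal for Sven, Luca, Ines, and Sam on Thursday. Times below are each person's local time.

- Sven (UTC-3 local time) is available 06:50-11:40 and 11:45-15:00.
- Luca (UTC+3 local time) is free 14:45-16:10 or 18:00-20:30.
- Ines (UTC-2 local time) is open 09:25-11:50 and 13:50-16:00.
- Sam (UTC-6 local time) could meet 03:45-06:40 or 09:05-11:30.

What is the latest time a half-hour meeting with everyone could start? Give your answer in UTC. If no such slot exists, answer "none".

Sven in UTC: 09:50-14:40, 14:45-18:00 (add 3h to convert from UTC-3).
Luca in UTC: 11:45-13:10, 15:00-17:30 (subtract 3h to convert from UTC+3).
Ines in UTC: 11:25-13:50, 15:50-18:00 (add 2h to convert from UTC-2).
Sam in UTC: 09:45-12:40, 15:05-17:30 (add 6h to convert from UTC-6).
Sven ∩ Luca: 11:45-13:10, 15:00-17:30.
Sven ∩ Luca ∩ Ines: 11:45-13:10, 15:50-17:30.
Sven ∩ Luca ∩ Ines ∩ Sam: 11:45-12:40, 15:50-17:30.
Those are the intersection windows.
The last common window of at least 30 minutes is 15:50-17:30; a 30-minute meeting can start as late as 17:00 and still end by 17:30.

17:00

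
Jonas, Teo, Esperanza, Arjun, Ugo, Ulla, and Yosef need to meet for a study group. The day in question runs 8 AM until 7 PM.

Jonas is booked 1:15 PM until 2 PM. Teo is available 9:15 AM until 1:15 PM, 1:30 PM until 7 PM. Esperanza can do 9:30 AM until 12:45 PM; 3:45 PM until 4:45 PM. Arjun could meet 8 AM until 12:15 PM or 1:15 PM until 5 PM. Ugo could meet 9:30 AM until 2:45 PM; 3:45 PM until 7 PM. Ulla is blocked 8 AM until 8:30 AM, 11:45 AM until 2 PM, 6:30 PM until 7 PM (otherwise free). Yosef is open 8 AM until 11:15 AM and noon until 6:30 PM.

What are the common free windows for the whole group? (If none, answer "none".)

09:30-11:15, 15:45-16:45

Jonas free: 08:00-13:15, 14:00-19:00 (invert busy blocks within the working day).
Teo free: 09:15-13:15, 13:30-19:00.
Esperanza free: 09:30-12:45, 15:45-16:45.
Arjun free: 08:00-12:15, 13:15-17:00.
Ugo free: 09:30-14:45, 15:45-19:00.
Ulla free: 08:30-11:45, 14:00-18:30 (invert busy blocks within the working day).
Yosef free: 08:00-11:15, 12:00-18:30.
Jonas ∩ Teo: 09:15-13:15, 14:00-19:00.
Jonas ∩ Teo ∩ Esperanza: 09:30-12:45, 15:45-16:45.
Jonas ∩ Teo ∩ Esperanza ∩ Arjun: 09:30-12:15, 15:45-16:45.
Jonas ∩ Teo ∩ Esperanza ∩ Arjun ∩ Ugo: 09:30-12:15, 15:45-16:45.
Jonas ∩ Teo ∩ Esperanza ∩ Arjun ∩ Ugo ∩ Ulla: 09:30-11:45, 15:45-16:45.
Jonas ∩ Teo ∩ Esperanza ∩ Arjun ∩ Ugo ∩ Ulla ∩ Yosef: 09:30-11:15, 15:45-16:45.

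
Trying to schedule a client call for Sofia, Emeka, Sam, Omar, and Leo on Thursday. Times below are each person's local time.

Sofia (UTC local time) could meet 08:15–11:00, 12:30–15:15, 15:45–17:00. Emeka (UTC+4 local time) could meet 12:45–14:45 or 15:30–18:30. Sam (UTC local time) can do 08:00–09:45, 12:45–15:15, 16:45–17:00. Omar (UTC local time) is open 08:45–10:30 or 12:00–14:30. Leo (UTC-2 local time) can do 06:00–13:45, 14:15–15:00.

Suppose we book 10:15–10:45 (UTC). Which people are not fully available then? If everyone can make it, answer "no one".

Sofia in UTC: 08:15-11:00, 12:30-15:15, 15:45-17:00.
Emeka in UTC: 08:45-10:45, 11:30-14:30 (subtract 4h to convert from UTC+4).
Sam in UTC: 08:00-09:45, 12:45-15:15, 16:45-17:00.
Omar in UTC: 08:45-10:30, 12:00-14:30.
Leo in UTC: 08:00-15:45, 16:15-17:00 (add 2h to convert from UTC-2).
Sofia: free for 10:15-10:45. Emeka: free for 10:15-10:45. Sam: not fully free for 10:15-10:45. Omar: not fully free for 10:15-10:45. Leo: free for 10:15-10:45.

Omar, Sam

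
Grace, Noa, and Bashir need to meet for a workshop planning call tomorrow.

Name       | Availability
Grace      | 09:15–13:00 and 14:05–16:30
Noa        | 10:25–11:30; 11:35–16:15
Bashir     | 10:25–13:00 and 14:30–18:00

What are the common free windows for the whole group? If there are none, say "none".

10:25-11:30, 11:35-13:00, 14:30-16:15

Grace ∩ Noa: 10:25-11:30, 11:35-13:00, 14:05-16:15.
Grace ∩ Noa ∩ Bashir: 10:25-11:30, 11:35-13:00, 14:30-16:15.
Those are the intersection windows.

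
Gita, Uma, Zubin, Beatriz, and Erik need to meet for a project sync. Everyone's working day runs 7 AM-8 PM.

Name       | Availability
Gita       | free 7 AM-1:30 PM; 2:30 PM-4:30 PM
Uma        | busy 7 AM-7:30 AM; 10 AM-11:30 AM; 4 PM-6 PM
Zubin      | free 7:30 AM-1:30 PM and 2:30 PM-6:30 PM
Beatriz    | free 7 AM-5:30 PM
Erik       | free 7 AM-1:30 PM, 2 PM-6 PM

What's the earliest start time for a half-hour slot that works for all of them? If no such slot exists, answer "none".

Gita free: 07:00-13:30, 14:30-16:30.
Uma free: 07:30-10:00, 11:30-16:00, 18:00-20:00 (invert busy blocks within the working day).
Zubin free: 07:30-13:30, 14:30-18:30.
Beatriz free: 07:00-17:30.
Erik free: 07:00-13:30, 14:00-18:00.
Gita ∩ Uma: 07:30-10:00, 11:30-13:30, 14:30-16:00.
Gita ∩ Uma ∩ Zubin: 07:30-10:00, 11:30-13:30, 14:30-16:00.
Gita ∩ Uma ∩ Zubin ∩ Beatriz: 07:30-10:00, 11:30-13:30, 14:30-16:00.
Gita ∩ Uma ∩ Zubin ∩ Beatriz ∩ Erik: 07:30-10:00, 11:30-13:30, 14:30-16:00.
The first common window of at least 30 minutes is 07:30-10:00, so the earliest start is 07:30.

07:30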